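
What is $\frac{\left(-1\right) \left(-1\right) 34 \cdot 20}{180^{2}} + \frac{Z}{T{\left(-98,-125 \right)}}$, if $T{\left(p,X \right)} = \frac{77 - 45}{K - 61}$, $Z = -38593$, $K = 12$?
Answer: $\frac{765878357}{12960} \approx 59096.0$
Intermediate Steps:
$T{\left(p,X \right)} = - \frac{32}{49}$ ($T{\left(p,X \right)} = \frac{77 - 45}{12 - 61} = \frac{32}{-49} = 32 \left(- \frac{1}{49}\right) = - \frac{32}{49}$)
$\frac{\left(-1\right) \left(-1\right) 34 \cdot 20}{180^{2}} + \frac{Z}{T{\left(-98,-125 \right)}} = \frac{\left(-1\right) \left(-1\right) 34 \cdot 20}{180^{2}} - \frac{38593}{- \frac{32}{49}} = \frac{1 \cdot 34 \cdot 20}{32400} - - \frac{1891057}{32} = 34 \cdot 20 \cdot \frac{1}{32400} + \frac{1891057}{32} = 680 \cdot \frac{1}{32400} + \frac{1891057}{32} = \frac{17}{810} + \frac{1891057}{32} = \frac{765878357}{12960}$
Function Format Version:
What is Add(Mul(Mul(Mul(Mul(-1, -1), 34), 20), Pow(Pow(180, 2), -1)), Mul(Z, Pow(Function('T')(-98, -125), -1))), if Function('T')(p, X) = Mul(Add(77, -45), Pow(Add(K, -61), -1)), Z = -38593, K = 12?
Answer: Rational(765878357, 12960) ≈ 59096.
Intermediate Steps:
Function('T')(p, X) = Rational(-32, 49) (Function('T')(p, X) = Mul(Add(77, -45), Pow(Add(12, -61), -1)) = Mul(32, Pow(-49, -1)) = Mul(32, Rational(-1, 49)) = Rational(-32, 49))
Add(Mul(Mul(Mul(Mul(-1, -1), 34), 20), Pow(Pow(180, 2), -1)), Mul(Z, Pow(Function('T')(-98, -125), -1))) = Add(Mul(Mul(Mul(Mul(-1, -1), 34), 20), Pow(Pow(180, 2), -1)), Mul(-38593, Pow(Rational(-32, 49), -1))) = Add(Mul(Mul(Mul(1, 34), 20), Pow(32400, -1)), Mul(-38593, Rational(-49, 32))) = Add(Mul(Mul(34, 20), Rational(1, 32400)), Rational(1891057, 32)) = Add(Mul(680, Rational(1, 32400)), Rational(1891057, 32)) = Add(Rational(17, 810), Rational(1891057, 32)) = Rational(765878357, 12960)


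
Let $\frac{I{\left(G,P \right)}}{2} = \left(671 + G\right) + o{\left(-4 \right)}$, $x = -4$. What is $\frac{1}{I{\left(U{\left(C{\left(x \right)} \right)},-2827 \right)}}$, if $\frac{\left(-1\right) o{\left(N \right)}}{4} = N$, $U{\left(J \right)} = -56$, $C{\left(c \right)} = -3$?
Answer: $\frac{1}{1262} \approx 0.00079239$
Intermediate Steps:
$o{\left(N \right)} = - 4 N$
$I{\left(G,P \right)} = 1374 + 2 G$ ($I{\left(G,P \right)} = 2 \left(\left(671 + G\right) - -16\right) = 2 \left(\left(671 + G\right) + 16\right) = 2 \left(687 + G\right) = 1374 + 2 G$)
$\frac{1}{I{\left(U{\left(C{\left(x \right)} \right)},-2827 \right)}} = \frac{1}{1374 + 2 \left(-56\right)} = \frac{1}{1374 - 112} = \frac{1}{1262}$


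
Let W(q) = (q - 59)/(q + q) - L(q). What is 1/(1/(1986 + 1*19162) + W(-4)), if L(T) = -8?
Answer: 42296/671451 ≈ 0.062992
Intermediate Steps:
W(q) = 8 + (-59 + q)/(2*q) (W(q) = (q - 59)/(q + q) - 1*(-8) = (-59 + q)/((2*q)) + 8 = (-59 + q)*(1/(2*q)) + 8 = (-59 + q)/(2*q) + 8 = 8 + (-59 + q)/(2*q))
1/(1/(1986 + 1*19162) + W(-4)) = 1/(1/(1986 + 1*19162) + (½)*(-59 + 17*(-4))/(-4)) = 1/(1/(1986 + 19162) + (½)*(-¼)*(-59 - 68)) = 1/(1/21148 + (½)*(-¼)*(-127)) = 1/(1/21148 + 127/8) = 1/(671451/42296) = 42296/671451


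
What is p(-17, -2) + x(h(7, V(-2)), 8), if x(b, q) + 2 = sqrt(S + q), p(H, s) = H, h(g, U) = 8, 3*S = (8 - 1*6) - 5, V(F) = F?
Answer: -19 + sqrt(7) ≈ -16.354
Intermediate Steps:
S = -1 (S = ((8 - 1*6) - 5)/3 = ((8 - 6) - 5)/3 = (2 - 5)/3 = (1/3)*(-3) = -1)
x(b, q) = -2 + sqrt(-1 + q)
p(-17, -2) + x(h(7, V(-2)), 8) = -17 + (-2 + sqrt(-1 + 8)) = -17 + (-2 + sqrt(7)) = -19 + sqrt(7)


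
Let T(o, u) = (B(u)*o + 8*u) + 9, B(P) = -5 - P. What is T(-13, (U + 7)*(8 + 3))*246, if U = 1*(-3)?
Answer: 245508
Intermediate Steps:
U = -3
T(o, u) = 9 + 8*u + o*(-5 - u) (T(o, u) = ((-5 - u)*o + 8*u) + 9 = (o*(-5 - u) + 8*u) + 9 = (8*u + o*(-5 - u)) + 9 = 9 + 8*u + o*(-5 - u))
T(-13, (U + 7)*(8 + 3))*246 = (9 + 8*((-3 + 7)*(8 + 3)) - 1*(-13)*(5 + (-3 + 7)*(8 + 3)))*246 = (9 + 8*(4*11) - 1*(-13)*(5 + 4*11))*246 = (9 + 8*44 - 1*(-13)*(5 + 44))*246 = (9 + 352 - 1*(-13)*49)*246 = (9 + 352 + 637)*246 = 998*246 = 245508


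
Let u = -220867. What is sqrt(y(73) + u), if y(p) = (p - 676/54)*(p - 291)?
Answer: I*sqrt(18958209)/9 ≈ 483.79*I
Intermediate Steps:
y(p) = (-291 + p)*(-338/27 + p) (y(p) = (p - 676*1/54)*(-291 + p) = (p - 338/27)*(-291 + p) = (-338/27 + p)*(-291 + p) = (-291 + p)*(-338/27 + p))
sqrt(y(73) + u) = sqrt((32786/9 + 73**2 - 8195/27*73) - 220867) = sqrt((32786/9 + 5329 - 598235/27) - 220867) = sqrt(-355994/27 - 220867) = sqrt(-6319403/27) = I*sqrt(18958209)/9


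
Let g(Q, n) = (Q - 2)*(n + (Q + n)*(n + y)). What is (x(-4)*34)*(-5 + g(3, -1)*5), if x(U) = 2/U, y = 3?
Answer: -170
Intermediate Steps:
g(Q, n) = (-2 + Q)*(n + (3 + n)*(Q + n)) (g(Q, n) = (Q - 2)*(n + (Q + n)*(n + 3)) = (-2 + Q)*(n + (Q + n)*(3 + n)) = (-2 + Q)*(n + (3 + n)*(Q + n)))
(x(-4)*34)*(-5 + g(3, -1)*5) = ((2/(-4))*34)*(-5 + (-8*(-1) - 6*3 - 2*(-1)² + 3*3² + 3*(-1)² - 1*3² + 2*3*(-1))*5) = ((2*(-¼))*34)*(-5 + (8 - 18 - 2*1 + 3*9 + 3*1 - 1*9 - 6)*5) = (-½*34)*(-5 + (8 - 18 - 2 + 27 + 3 - 9 - 6)*5) = -17*(-5 + 3*5) = -17*(-5 + 15) = -17*10 = -170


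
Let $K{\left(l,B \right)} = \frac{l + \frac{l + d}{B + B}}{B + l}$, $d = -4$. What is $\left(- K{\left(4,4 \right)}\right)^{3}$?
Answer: $- \frac{1}{8} \approx -0.125$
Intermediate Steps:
$K{\left(l,B \right)} = \frac{l + \frac{-4 + l}{2 B}}{B + l}$ ($K{\left(l,B \right)} = \frac{l + \frac{l - 4}{B + B}}{B + l} = \frac{l + \frac{-4 + l}{2 B}}{B + l}$)
$\left(- K{\left(4,4 \right)}\right)^{3} = \left(- \frac{-2 + \frac{1}{2} \cdot 4 + 4 \cdot 4}{4 \left(4 + 4\right)}\right)^{3} = \left(- \frac{-2 + 2 + 16}{4 \cdot 8}\right)^{3} = \left(- \frac{16}{4 \cdot 8}\right)^{3} = \left(\left(-1\right) \frac{1}{2}\right)^{3} = \left(- \frac{1}{2}\right)^{3} = - \frac{1}{8}$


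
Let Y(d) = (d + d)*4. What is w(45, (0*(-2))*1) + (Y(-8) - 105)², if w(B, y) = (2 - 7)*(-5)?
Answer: 28586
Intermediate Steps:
w(B, y) = 25 (w(B, y) = -5*(-5) = 25)
Y(d) = 8*d (Y(d) = (2*d)*4 = 8*d)
w(45, (0*(-2))*1) + (Y(-8) - 105)² = 25 + (8*(-8) - 105)² = 25 + (-64 - 105)² = 25 + (-169)² = 25 + 28561 = 28586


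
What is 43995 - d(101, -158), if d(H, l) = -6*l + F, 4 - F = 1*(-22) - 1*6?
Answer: 43015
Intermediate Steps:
F = 32 (F = 4 - (1*(-22) - 1*6) = 4 - (-22 - 6) = 4 - 1*(-28) = 4 + 28 = 32)
d(H, l) = 32 - 6*l (d(H, l) = -6*l + 32 = 32 - 6*l)
43995 - d(101, -158) = 43995 - (32 - 6*(-158)) = 43995 - (32 + 948) = 43995 - 1*980 = 43995 - 980 = 43015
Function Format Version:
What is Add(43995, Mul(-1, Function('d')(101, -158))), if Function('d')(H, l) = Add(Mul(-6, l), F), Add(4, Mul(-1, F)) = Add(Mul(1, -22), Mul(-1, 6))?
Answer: 43015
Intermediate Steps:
F = 32 (F = Add(4, Mul(-1, Add(Mul(1, -22), Mul(-1, 6)))) = Add(4, Mul(-1, Add(-22, -6))) = Add(4, Mul(-1, -28)) = Add(4, 28) = 32)
Function('d')(H, l) = Add(32, Mul(-6, l)) (Function('d')(H, l) = Add(Mul(-6, l), 32) = Add(32, Mul(-6, l)))
Add(43995, Mul(-1, Function('d')(101, -158))) = Add(43995, Mul(-1, Add(32, Mul(-6, -158)))) = Add(43995, Mul(-1, Add(32, 948))) = Add(43995, Mul(-1, 980)) = Add(43995, -980) = 43015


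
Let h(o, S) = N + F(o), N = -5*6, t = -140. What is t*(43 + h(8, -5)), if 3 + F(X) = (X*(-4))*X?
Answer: 34440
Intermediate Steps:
N = -30
F(X) = -3 - 4*X² (F(X) = -3 + (X*(-4))*X = -3 + (-4*X)*X = -3 - 4*X²)
h(o, S) = -33 - 4*o² (h(o, S) = -30 + (-3 - 4*o²) = -33 - 4*o²)
t*(43 + h(8, -5)) = -140*(43 + (-33 - 4*8²)) = -140*(43 + (-33 - 4*64)) = -140*(43 + (-33 - 256)) = -140*(43 - 289) = -140*(-246) = 34440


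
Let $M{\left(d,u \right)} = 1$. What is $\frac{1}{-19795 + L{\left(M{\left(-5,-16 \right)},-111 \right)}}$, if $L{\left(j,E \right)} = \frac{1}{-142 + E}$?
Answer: $- \frac{253}{5008136} \approx -5.0518 \cdot 10^{-5}$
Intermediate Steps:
$\frac{1}{-19795 + L{\left(M{\left(-5,-16 \right)},-111 \right)}} = \frac{1}{-19795 + \frac{1}{-142 - 111}} = \frac{1}{-19795 + \frac{1}{-253}} = \frac{1}{-19795 - \frac{1}{253}} = \frac{1}{- \frac{5008136}{253}} = - \frac{253}{5008136}$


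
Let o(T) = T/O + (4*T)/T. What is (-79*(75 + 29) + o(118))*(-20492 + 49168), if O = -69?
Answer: -16252008296/69 ≈ -2.3554e+8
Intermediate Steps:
o(T) = 4 - T/69 (o(T) = T/(-69) + (4*T)/T = T*(-1/69) + 4 = -T/69 + 4 = 4 - T/69)
(-79*(75 + 29) + o(118))*(-20492 + 49168) = (-79*(75 + 29) + (4 - 1/69*118))*(-20492 + 49168) = (-79*104 + (4 - 118/69))*28676 = (-8216 + 158/69)*28676 = -566746/69*28676 = -16252008296/69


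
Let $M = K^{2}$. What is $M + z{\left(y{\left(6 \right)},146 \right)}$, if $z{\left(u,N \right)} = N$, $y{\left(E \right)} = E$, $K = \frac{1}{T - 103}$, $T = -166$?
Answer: $\frac{10564707}{72361} \approx 146.0$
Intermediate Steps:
$K = - \frac{1}{269}$ ($K = \frac{1}{-166 - 103} = \frac{1}{-269} = - \frac{1}{269} \approx -0.0037175$)
$M = \frac{1}{72361}$ ($M = \left(- \frac{1}{269}\right)^{2} = \frac{1}{72361} \approx 1.382 \cdot 10^{-5}$)
$M + z{\left(y{\left(6 \right)},146 \right)} = \frac{1}{72361} + 146 = \frac{10564707}{72361}$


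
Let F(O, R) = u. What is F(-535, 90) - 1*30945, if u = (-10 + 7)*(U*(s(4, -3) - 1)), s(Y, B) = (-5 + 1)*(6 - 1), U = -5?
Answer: -31260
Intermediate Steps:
s(Y, B) = -20 (s(Y, B) = -4*5 = -20)
u = -315 (u = (-10 + 7)*(-5*(-20 - 1)) = -(-15)*(-21) = -3*105 = -315)
F(O, R) = -315
F(-535, 90) - 1*30945 = -315 - 1*30945 = -315 - 30945 = -31260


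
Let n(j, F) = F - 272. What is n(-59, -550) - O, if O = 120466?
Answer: -121288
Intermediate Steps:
n(j, F) = -272 + F
n(-59, -550) - O = (-272 - 550) - 1*120466 = -822 - 120466 = -121288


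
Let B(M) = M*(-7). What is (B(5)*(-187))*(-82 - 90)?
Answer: -1125740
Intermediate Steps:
B(M) = -7*M
(B(5)*(-187))*(-82 - 90) = (-7*5*(-187))*(-82 - 90) = -35*(-187)*(-172) = 6545*(-172) = -1125740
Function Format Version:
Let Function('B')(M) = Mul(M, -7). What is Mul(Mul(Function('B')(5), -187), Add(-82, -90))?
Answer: -1125740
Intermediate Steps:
Function('B')(M) = Mul(-7, M)
Mul(Mul(Function('B')(5), -187), Add(-82, -90)) = Mul(Mul(Mul(-7, 5), -187), Add(-82, -90)) = Mul(Mul(-35, -187), -172) = Mul(6545, -172) = -1125740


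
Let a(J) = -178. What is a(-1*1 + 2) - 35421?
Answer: -35599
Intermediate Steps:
a(-1*1 + 2) - 35421 = -178 - 35421 = -35599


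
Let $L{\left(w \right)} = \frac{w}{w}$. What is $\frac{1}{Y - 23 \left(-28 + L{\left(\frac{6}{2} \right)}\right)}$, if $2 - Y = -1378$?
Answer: $\frac{1}{2001} \approx 0.00049975$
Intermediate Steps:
$Y = 1380$ ($Y = 2 - -1378 = 2 + 1378 = 1380$)
$L{\left(w \right)} = 1$
$\frac{1}{Y - 23 \left(-28 + L{\left(\frac{6}{2} \right)}\right)} = \frac{1}{1380 - 23 \left(-28 + 1\right)} = \frac{1}{1380 - -621} = \frac{1}{1380 + 621} = \frac{1}{2001}$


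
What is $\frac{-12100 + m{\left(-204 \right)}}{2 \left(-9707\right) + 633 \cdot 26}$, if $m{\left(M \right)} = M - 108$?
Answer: $\frac{3103}{739} \approx 4.1989$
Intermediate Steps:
$m{\left(M \right)} = -108 + M$ ($m{\left(M \right)} = M - 108 = -108 + M$)
$\frac{-12100 + m{\left(-204 \right)}}{2 \left(-9707\right) + 633 \cdot 26} = \frac{-12100 - 312}{2 \left(-9707\right) + 633 \cdot 26} = \frac{-12100 - 312}{-19414 + 16458} = - \frac{12412}{-2956} = \left(-12412\right) \left(- \frac{1}{2956}\right) = \frac{3103}{739}$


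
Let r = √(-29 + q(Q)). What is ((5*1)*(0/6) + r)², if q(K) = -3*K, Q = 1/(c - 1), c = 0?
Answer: -26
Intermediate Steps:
Q = -1 (Q = 1/(0 - 1) = 1/(-1) = -1)
r = I*√26 (r = √(-29 - 3*(-1)) = √(-29 + 3) = √(-26) = I*√26 ≈ 5.099*I)
((5*1)*(0/6) + r)² = ((5*1)*(0/6) + I*√26)² = (5*(0*(⅙)) + I*√26)² = (5*0 + I*√26)² = (0 + I*√26)² = (I*√26)² = -26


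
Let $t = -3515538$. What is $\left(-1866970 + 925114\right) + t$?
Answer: $-4457394$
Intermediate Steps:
$\left(-1866970 + 925114\right) + t = \left(-1866970 + 925114\right) - 3515538 = -941856 - 3515538 = -4457394$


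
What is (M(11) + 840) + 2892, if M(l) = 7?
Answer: 3739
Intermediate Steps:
(M(11) + 840) + 2892 = (7 + 840) + 2892 = 847 + 2892 = 3739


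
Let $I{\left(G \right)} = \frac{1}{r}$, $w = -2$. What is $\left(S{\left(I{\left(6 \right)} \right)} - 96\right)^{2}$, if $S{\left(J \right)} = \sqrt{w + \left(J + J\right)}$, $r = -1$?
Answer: $9212 - 384 i \approx 9212.0 - 384.0 i$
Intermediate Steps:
$I{\left(G \right)} = -1$ ($I{\left(G \right)} = \frac{1}{-1} = -1$)
$S{\left(J \right)} = \sqrt{-2 + 2 J}$ ($S{\left(J \right)} = \sqrt{-2 + \left(J + J\right)} = \sqrt{-2 + 2 J}$)
$\left(S{\left(I{\left(6 \right)} \right)} - 96\right)^{2} = \left(\sqrt{-2 + 2 \left(-1\right)} - 96\right)^{2} = \left(\sqrt{-2 - 2} - 96\right)^{2} = \left(\sqrt{-4} - 96\right)^{2} = \left(2 i - 96\right)^{2} = \left(-96 + 2 i\right)^{2}$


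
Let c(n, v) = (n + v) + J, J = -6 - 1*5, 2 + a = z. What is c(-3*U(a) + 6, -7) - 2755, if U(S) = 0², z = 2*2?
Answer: -2767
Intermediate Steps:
z = 4
a = 2 (a = -2 + 4 = 2)
J = -11 (J = -6 - 5 = -11)
U(S) = 0
c(n, v) = -11 + n + v (c(n, v) = (n + v) - 11 = -11 + n + v)
c(-3*U(a) + 6, -7) - 2755 = (-11 + (-3*0 + 6) - 7) - 2755 = (-11 + (0 + 6) - 7) - 2755 = (-11 + 6 - 7) - 2755 = -12 - 2755 = -2767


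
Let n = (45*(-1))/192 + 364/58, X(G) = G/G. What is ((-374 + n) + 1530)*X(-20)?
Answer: 2156749/1856 ≈ 1162.0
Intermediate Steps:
X(G) = 1
n = 11213/1856 (n = -45*1/192 + 364*(1/58) = -15/64 + 182/29 = 11213/1856 ≈ 6.0415)
((-374 + n) + 1530)*X(-20) = ((-374 + 11213/1856) + 1530)*1 = (-682931/1856 + 1530)*1 = (2156749/1856)*1 = 2156749/1856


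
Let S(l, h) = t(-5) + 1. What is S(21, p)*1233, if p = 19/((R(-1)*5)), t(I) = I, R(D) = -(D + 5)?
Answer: -4932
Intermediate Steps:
R(D) = -5 - D (R(D) = -(5 + D) = -5 - D)
p = -19/20 (p = 19/(((-5 - 1*(-1))*5)) = 19/(((-5 + 1)*5)) = 19/((-4*5)) = 19/(-20) = 19*(-1/20) = -19/20 ≈ -0.95000)
S(l, h) = -4 (S(l, h) = -5 + 1 = -4)
S(21, p)*1233 = -4*1233 = -4932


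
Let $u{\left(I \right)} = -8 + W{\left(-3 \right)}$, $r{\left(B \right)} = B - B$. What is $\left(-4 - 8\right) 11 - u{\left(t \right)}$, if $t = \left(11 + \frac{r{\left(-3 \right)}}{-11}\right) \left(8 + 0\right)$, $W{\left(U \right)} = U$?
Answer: $-121$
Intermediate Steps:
$r{\left(B \right)} = 0$
$t = 88$ ($t = \left(11 + \frac{0}{-11}\right) \left(8 + 0\right) = \left(11 + 0 \left(- \frac{1}{11}\right)\right) 8 = \left(11 + 0\right) 8 = 11 \cdot 8 = 88$)
$u{\left(I \right)} = -11$ ($u{\left(I \right)} = -8 - 3 = -11$)
$\left(-4 - 8\right) 11 - u{\left(t \right)} = \left(-4 - 8\right) 11 - -11 = \left(-12\right) 11 + 11 = -132 + 11 = -121$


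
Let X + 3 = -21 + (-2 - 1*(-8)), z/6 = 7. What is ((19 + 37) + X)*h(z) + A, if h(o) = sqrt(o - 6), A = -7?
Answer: 221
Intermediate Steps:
z = 42 (z = 6*7 = 42)
X = -18 (X = -3 + (-21 + (-2 - 1*(-8))) = -3 + (-21 + (-2 + 8)) = -3 + (-21 + 6) = -3 - 15 = -18)
h(o) = sqrt(-6 + o)
((19 + 37) + X)*h(z) + A = ((19 + 37) - 18)*sqrt(-6 + 42) - 7 = (56 - 18)*sqrt(36) - 7 = 38*6 - 7 = 228 - 7 = 221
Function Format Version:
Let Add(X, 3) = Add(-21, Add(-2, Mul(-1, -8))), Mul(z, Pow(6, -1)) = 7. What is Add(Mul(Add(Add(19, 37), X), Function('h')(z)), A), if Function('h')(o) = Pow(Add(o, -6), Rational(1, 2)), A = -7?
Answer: 221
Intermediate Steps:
z = 42 (z = Mul(6, 7) = 42)
X = -18 (X = Add(-3, Add(-21, Add(-2, Mul(-1, -8)))) = Add(-3, Add(-21, Add(-2, 8))) = Add(-3, Add(-21, 6)) = Add(-3, -15) = -18)
Function('h')(o) = Pow(Add(-6, o), Rational(1, 2))
Add(Mul(Add(Add(19, 37), X), Function('h')(z)), A) = Add(Mul(Add(Add(19, 37), -18), Pow(Add(-6, 42), Rational(1, 2))), -7) = Add(Mul(Add(56, -18), Pow(36, Rational(1, 2))), -7) = Add(Mul(38, 6), -7) = Add(228, -7) = 221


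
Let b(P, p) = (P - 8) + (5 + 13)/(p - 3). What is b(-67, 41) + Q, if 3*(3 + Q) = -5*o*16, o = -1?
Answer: -2899/57 ≈ -50.860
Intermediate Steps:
Q = 71/3 (Q = -3 + (-(-5)*16)/3 = -3 + (-5*(-16))/3 = -3 + (⅓)*80 = -3 + 80/3 = 71/3 ≈ 23.667)
b(P, p) = -8 + P + 18/(-3 + p) (b(P, p) = (-8 + P) + 18/(-3 + p) = -8 + P + 18/(-3 + p))
b(-67, 41) + Q = (42 - 8*41 - 3*(-67) - 67*41)/(-3 + 41) + 71/3 = (42 - 328 + 201 - 2747)/38 + 71/3 = (1/38)*(-2832) + 71/3 = -1416/19 + 71/3 = -2899/57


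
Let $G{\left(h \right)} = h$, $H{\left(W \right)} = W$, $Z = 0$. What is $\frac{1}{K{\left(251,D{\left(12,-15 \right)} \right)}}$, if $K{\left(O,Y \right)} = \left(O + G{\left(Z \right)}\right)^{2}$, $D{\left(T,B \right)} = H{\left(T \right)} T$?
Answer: $\frac{1}{63001} \approx 1.5873 \cdot 10^{-5}$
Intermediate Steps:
$D{\left(T,B \right)} = T^{2}$ ($D{\left(T,B \right)} = T T = T^{2}$)
$K{\left(O,Y \right)} = O^{2}$ ($K{\left(O,Y \right)} = \left(O + 0\right)^{2} = O^{2}$)
$\frac{1}{K{\left(251,D{\left(12,-15 \right)} \right)}} = \frac{1}{251^{2}} = \frac{1}{63001}$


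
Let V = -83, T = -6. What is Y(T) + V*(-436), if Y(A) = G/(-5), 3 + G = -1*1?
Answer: 180944/5 ≈ 36189.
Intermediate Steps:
G = -4 (G = -3 - 1*1 = -3 - 1 = -4)
Y(A) = ⅘ (Y(A) = -4/(-5) = -4*(-⅕) = ⅘)
Y(T) + V*(-436) = ⅘ - 83*(-436) = ⅘ + 36188 = 180944/5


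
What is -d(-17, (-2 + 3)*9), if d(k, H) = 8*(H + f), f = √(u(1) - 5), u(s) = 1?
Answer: -72 - 16*I ≈ -72.0 - 16.0*I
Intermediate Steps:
f = 2*I (f = √(1 - 5) = √(-4) = 2*I ≈ 2.0*I)
d(k, H) = 8*H + 16*I (d(k, H) = 8*(H + 2*I) = 8*H + 16*I)
-d(-17, (-2 + 3)*9) = -(8*((-2 + 3)*9) + 16*I) = -(8*(1*9) + 16*I) = -(8*9 + 16*I) = -(72 + 16*I) = -72 - 16*I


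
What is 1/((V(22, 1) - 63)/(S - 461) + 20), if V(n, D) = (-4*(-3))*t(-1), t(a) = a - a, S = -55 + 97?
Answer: 419/8443 ≈ 0.049627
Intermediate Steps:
S = 42
t(a) = 0
V(n, D) = 0 (V(n, D) = -4*(-3)*0 = 12*0 = 0)
1/((V(22, 1) - 63)/(S - 461) + 20) = 1/((0 - 63)/(42 - 461) + 20) = 1/(-63/(-419) + 20) = 1/(-63*(-1/419) + 20) = 1/(63/419 + 20) = 1/(8443/419) = 419/8443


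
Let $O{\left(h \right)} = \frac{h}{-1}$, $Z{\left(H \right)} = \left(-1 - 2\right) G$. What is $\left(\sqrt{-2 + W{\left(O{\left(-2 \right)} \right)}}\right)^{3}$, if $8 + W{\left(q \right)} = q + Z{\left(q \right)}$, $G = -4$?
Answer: $8$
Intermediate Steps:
$Z{\left(H \right)} = 12$ ($Z{\left(H \right)} = \left(-1 - 2\right) \left(-4\right) = \left(-3\right) \left(-4\right) = 12$)
$O{\left(h \right)} = - h$ ($O{\left(h \right)} = h \left(-1\right) = - h$)
$W{\left(q \right)} = 4 + q$ ($W{\left(q \right)} = -8 + \left(q + 12\right) = -8 + \left(12 + q\right) = 4 + q$)
$\left(\sqrt{-2 + W{\left(O{\left(-2 \right)} \right)}}\right)^{3} = \left(\sqrt{-2 + \left(4 - -2\right)}\right)^{3} = \left(\sqrt{-2 + \left(4 + 2\right)}\right)^{3} = \left(\sqrt{-2 + 6}\right)^{3} = \left(\sqrt{4}\right)^{3} = 2^{3} = 8$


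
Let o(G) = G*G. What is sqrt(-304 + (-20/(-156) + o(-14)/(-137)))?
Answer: I*sqrt(8715667233)/5343 ≈ 17.473*I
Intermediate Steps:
o(G) = G**2
sqrt(-304 + (-20/(-156) + o(-14)/(-137))) = sqrt(-304 + (-20/(-156) + (-14)**2/(-137))) = sqrt(-304 + (-20*(-1/156) + 196*(-1/137))) = sqrt(-304 + (5/39 - 196/137)) = sqrt(-304 - 6959/5343) = sqrt(-1631231/5343) = I*sqrt(8715667233)/5343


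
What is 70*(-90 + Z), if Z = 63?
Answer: -1890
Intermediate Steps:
70*(-90 + Z) = 70*(-90 + 63) = 70*(-27) = -1890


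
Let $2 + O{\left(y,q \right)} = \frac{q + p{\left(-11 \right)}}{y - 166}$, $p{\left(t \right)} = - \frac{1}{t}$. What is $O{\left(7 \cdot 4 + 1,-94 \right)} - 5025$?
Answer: $- \frac{7574656}{1507} \approx -5026.3$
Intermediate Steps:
$O{\left(y,q \right)} = -2 + \frac{\frac{1}{11} + q}{-166 + y}$ ($O{\left(y,q \right)} = -2 + \frac{q - \frac{1}{-11}}{y - 166} = -2 + \frac{q - - \frac{1}{11}}{-166 + y} = -2 + \frac{q + \frac{1}{11}}{-166 + y} = -2 + \frac{\frac{1}{11} + q}{-166 + y}$)
$O{\left(7 \cdot 4 + 1,-94 \right)} - 5025 = \frac{\frac{3653}{11} - 94 - 2 \left(7 \cdot 4 + 1\right)}{-166 + \left(7 \cdot 4 + 1\right)} - 5025 = \frac{\frac{3653}{11} - 94 - 2 \left(28 + 1\right)}{-166 + \left(28 + 1\right)} - 5025 = \frac{\frac{3653}{11} - 94 - 58}{-166 + 29} - 5025 = \frac{\frac{3653}{11} - 94 - 58}{-137} - 5025 = \left(- \frac{1}{137}\right) \frac{1981}{11} - 5025 = - \frac{1981}{1507} - 5025 = - \frac{7574656}{1507}$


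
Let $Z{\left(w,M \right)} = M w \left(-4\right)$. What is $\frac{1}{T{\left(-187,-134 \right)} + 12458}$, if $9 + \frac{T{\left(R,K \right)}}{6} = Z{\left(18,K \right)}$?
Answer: $\frac{1}{70292} \approx 1.4226 \cdot 10^{-5}$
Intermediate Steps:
$Z{\left(w,M \right)} = - 4 M w$
$T{\left(R,K \right)} = -54 - 432 K$ ($T{\left(R,K \right)} = -54 + 6 \left(\left(-4\right) K 18\right) = -54 + 6 \left(- 72 K\right) = -54 - 432 K$)
$\frac{1}{T{\left(-187,-134 \right)} + 12458} = \frac{1}{\left(-54 - -57888\right) + 12458} = \frac{1}{\left(-54 + 57888\right) + 12458} = \frac{1}{57834 + 12458} = \frac{1}{70292}$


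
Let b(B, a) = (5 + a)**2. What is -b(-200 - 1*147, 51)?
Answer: -3136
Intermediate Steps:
-b(-200 - 1*147, 51) = -(5 + 51)**2 = -1*56**2 = -1*3136 = -3136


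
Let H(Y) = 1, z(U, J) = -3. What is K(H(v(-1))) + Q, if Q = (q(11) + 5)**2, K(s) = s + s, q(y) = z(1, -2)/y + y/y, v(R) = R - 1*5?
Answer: 4211/121 ≈ 34.802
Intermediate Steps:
v(R) = -5 + R (v(R) = R - 5 = -5 + R)
q(y) = 1 - 3/y (q(y) = -3/y + y/y = -3/y + 1 = 1 - 3/y)
K(s) = 2*s
Q = 3969/121 (Q = ((-3 + 11)/11 + 5)**2 = ((1/11)*8 + 5)**2 = (8/11 + 5)**2 = (63/11)**2 = 3969/121 ≈ 32.802)
K(H(v(-1))) + Q = 2*1 + 3969/121 = 2 + 3969/121 = 4211/121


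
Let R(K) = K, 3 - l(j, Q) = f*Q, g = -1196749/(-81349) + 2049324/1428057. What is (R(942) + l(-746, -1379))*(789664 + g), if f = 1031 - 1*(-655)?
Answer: 23708538978204987412891/12907889877 ≈ 1.8367e+12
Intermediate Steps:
g = 625245414923/38723669631 (g = -1196749*(-1/81349) + 2049324*(1/1428057) = 1196749/81349 + 683108/476019 = 625245414923/38723669631 ≈ 16.146)
f = 1686 (f = 1031 + 655 = 1686)
l(j, Q) = 3 - 1686*Q
(R(942) + l(-746, -1379))*(789664 + g) = (942 + (3 - 1686*(-1379)))*(789664 + 625245414923/38723669631) = (942 + (3 + 2324994))*(30579313100908907/38723669631) = (942 + 2324997)*(30579313100908907/38723669631) = 2325939*(30579313100908907/38723669631) = 23708538978204987412891/12907889877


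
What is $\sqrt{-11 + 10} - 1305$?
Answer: $-1305 + i \approx -1305.0 + 1.0 i$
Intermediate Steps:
$\sqrt{-11 + 10} - 1305 = \sqrt{-1} - 1305 = i - 1305 = -1305 + i$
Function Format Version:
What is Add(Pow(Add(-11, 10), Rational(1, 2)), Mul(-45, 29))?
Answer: Add(-1305, I) ≈ Add(-1305.0, Mul(1.0000, I))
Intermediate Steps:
Add(Pow(Add(-11, 10), Rational(1, 2)), Mul(-45, 29)) = Add(Pow(-1, Rational(1, 2)), -1305) = Add(I, -1305) = Add(-1305, I)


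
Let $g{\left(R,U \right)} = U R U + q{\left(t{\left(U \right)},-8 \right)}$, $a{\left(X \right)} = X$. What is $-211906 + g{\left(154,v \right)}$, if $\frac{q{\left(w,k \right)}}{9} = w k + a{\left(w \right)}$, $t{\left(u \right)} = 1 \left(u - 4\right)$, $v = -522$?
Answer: $41783768$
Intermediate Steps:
$t{\left(u \right)} = -4 + u$ ($t{\left(u \right)} = 1 \left(-4 + u\right) = -4 + u$)
$q{\left(w,k \right)} = 9 w + 9 k w$ ($q{\left(w,k \right)} = 9 \left(w k + w\right) = 9 \left(k w + w\right) = 9 \left(w + k w\right) = 9 w + 9 k w$)
$g{\left(R,U \right)} = 252 - 63 U + R U^{2}$ ($g{\left(R,U \right)} = U R U + 9 \left(-4 + U\right) \left(1 - 8\right) = R U U + 9 \left(-4 + U\right) \left(-7\right) = R U^{2} - \left(-252 + 63 U\right) = 252 - 63 U + R U^{2}$)
$-211906 + g{\left(154,v \right)} = -211906 + \left(252 - -32886 + 154 \left(-522\right)^{2}\right) = -211906 + \left(252 + 32886 + 154 \cdot 272484\right) = -211906 + \left(252 + 32886 + 41962536\right) = -211906 + 41995674 = 41783768$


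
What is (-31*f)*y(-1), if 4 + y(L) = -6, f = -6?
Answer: -1860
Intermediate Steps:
y(L) = -10 (y(L) = -4 - 6 = -10)
(-31*f)*y(-1) = -31*(-6)*(-10) = 186*(-10) = -1860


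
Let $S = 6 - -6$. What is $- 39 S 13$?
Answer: $-6084$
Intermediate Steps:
$S = 12$ ($S = 6 + 6 = 12$)
$- 39 S 13 = \left(-39\right) 12 \cdot 13 = \left(-468\right) 13 = -6084$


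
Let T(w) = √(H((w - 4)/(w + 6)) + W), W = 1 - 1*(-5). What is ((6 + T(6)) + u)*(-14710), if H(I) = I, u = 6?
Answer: -176520 - 7355*√222/3 ≈ -2.1305e+5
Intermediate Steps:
W = 6 (W = 1 + 5 = 6)
T(w) = √(6 + (-4 + w)/(6 + w)) (T(w) = √((w - 4)/(w + 6) + 6) = √((-4 + w)/(6 + w) + 6) = √(6 + (-4 + w)/(6 + w)))
((6 + T(6)) + u)*(-14710) = ((6 + √((32 + 7*6)/(6 + 6))) + 6)*(-14710) = ((6 + √((32 + 42)/12)) + 6)*(-14710) = ((6 + √((1/12)*74)) + 6)*(-14710) = ((6 + √(37/6)) + 6)*(-14710) = ((6 + √222/6) + 6)*(-14710) = (12 + √222/6)*(-14710) = -176520 - 7355*√222/3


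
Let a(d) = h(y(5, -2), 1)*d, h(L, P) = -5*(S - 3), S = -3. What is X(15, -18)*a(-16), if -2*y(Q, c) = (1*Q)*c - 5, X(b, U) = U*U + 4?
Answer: -157440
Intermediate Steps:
X(b, U) = 4 + U² (X(b, U) = U² + 4 = 4 + U²)
y(Q, c) = 5/2 - Q*c/2 (y(Q, c) = -((1*Q)*c - 5)/2 = -(Q*c - 5)/2 = -(-5 + Q*c)/2 = 5/2 - Q*c/2)
h(L, P) = 30 (h(L, P) = -5*(-3 - 3) = -5*(-6) = 30)
a(d) = 30*d
X(15, -18)*a(-16) = (4 + (-18)²)*(30*(-16)) = (4 + 324)*(-480) = 328*(-480) = -157440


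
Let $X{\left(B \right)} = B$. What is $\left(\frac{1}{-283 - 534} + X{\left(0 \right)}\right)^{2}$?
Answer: $\frac{1}{667489} \approx 1.4982 \cdot 10^{-6}$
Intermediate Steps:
$\left(\frac{1}{-283 - 534} + X{\left(0 \right)}\right)^{2} = \left(\frac{1}{-283 - 534} + 0\right)^{2} = \left(\frac{1}{-817} + 0\right)^{2} = \left(- \frac{1}{817} + 0\right)^{2} = \left(- \frac{1}{817}\right)^{2} = \frac{1}{667489}$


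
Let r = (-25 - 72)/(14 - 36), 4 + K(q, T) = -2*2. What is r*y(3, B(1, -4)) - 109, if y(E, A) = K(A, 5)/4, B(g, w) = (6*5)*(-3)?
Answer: -1296/11 ≈ -117.82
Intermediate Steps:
K(q, T) = -8 (K(q, T) = -4 - 2*2 = -4 - 4 = -8)
B(g, w) = -90 (B(g, w) = 30*(-3) = -90)
r = 97/22 (r = -97/(-22) = -97*(-1/22) = 97/22 ≈ 4.4091)
y(E, A) = -2 (y(E, A) = -8/4 = -8*¼ = -2)
r*y(3, B(1, -4)) - 109 = (97/22)*(-2) - 109 = -97/11 - 109 = -1296/11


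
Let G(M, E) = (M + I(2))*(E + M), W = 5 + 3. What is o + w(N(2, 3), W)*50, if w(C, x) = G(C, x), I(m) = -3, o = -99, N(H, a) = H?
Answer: -599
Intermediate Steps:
W = 8
G(M, E) = (-3 + M)*(E + M) (G(M, E) = (M - 3)*(E + M) = (-3 + M)*(E + M))
w(C, x) = C² - 3*C - 3*x + C*x (w(C, x) = C² - 3*x - 3*C + x*C = C² - 3*x - 3*C + C*x = C² - 3*C - 3*x + C*x)
o + w(N(2, 3), W)*50 = -99 + (2² - 3*2 - 3*8 + 2*8)*50 = -99 + (4 - 6 - 24 + 16)*50 = -99 - 10*50 = -99 - 500 = -599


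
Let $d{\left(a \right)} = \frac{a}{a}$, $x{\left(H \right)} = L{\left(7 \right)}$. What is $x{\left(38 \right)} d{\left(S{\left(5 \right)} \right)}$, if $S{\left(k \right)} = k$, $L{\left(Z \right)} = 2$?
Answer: $2$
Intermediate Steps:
$x{\left(H \right)} = 2$
$d{\left(a \right)} = 1$
$x{\left(38 \right)} d{\left(S{\left(5 \right)} \right)} = 2 \cdot 1 = 2$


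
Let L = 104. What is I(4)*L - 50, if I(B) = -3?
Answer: -362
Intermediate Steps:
I(4)*L - 50 = -3*104 - 50 = -312 - 50 = -362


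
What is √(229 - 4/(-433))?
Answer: √42936713/433 ≈ 15.133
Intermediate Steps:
√(229 - 4/(-433)) = √(229 - 4*(-1/433)) = √(229 + 4/433) = √(99161/433) = √42936713/433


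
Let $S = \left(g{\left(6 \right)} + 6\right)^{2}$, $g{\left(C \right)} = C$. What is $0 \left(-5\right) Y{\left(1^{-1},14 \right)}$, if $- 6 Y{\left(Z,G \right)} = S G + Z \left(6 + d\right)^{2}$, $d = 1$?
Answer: $0$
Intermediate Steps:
$S = 144$ ($S = \left(6 + 6\right)^{2} = 12^{2} = 144$)
$Y{\left(Z,G \right)} = - 24 G - \frac{49 Z}{6}$ ($Y{\left(Z,G \right)} = - \frac{144 G + Z \left(6 + 1\right)^{2}}{6} = - \frac{144 G + Z 7^{2}}{6} = - \frac{144 G + Z 49}{6} = - \frac{144 G + 49 Z}{6} = - \frac{49 Z + 144 G}{6} = - 24 G - \frac{49 Z}{6}$)
$0 \left(-5\right) Y{\left(1^{-1},14 \right)} = 0 \left(-5\right) \left(\left(-24\right) 14 - \frac{49}{6 \cdot 1}\right) = 0 \left(-336 - \frac{49}{6}\right) = 0 \left(- \frac{2065}{6}\right) = 0$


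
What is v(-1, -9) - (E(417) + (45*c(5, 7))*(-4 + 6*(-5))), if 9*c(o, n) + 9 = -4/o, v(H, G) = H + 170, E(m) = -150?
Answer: -1347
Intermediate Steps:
v(H, G) = 170 + H
c(o, n) = -1 - 4/(9*o) (c(o, n) = -1 + (-4/o)/9 = -1 - 4/(9*o))
v(-1, -9) - (E(417) + (45*c(5, 7))*(-4 + 6*(-5))) = (170 - 1) - (-150 + (45*((-4/9 - 1*5)/5))*(-4 + 6*(-5))) = 169 - (-150 + (45*((-4/9 - 5)/5))*(-4 - 30)) = 169 - (-150 + (45*((⅕)*(-49/9)))*(-34)) = 169 - (-150 + (45*(-49/45))*(-34)) = 169 - (-150 - 49*(-34)) = 169 - (-150 + 1666) = 169 - 1*1516 = 169 - 1516 = -1347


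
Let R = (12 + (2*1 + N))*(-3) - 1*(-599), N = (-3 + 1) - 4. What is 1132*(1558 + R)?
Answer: 2414556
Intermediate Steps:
N = -6 (N = -2 - 4 = -6)
R = 575 (R = (12 + (2*1 - 6))*(-3) - 1*(-599) = (12 + (2 - 6))*(-3) + 599 = (12 - 4)*(-3) + 599 = 8*(-3) + 599 = -24 + 599 = 575)
1132*(1558 + R) = 1132*(1558 + 575) = 1132*2133 = 2414556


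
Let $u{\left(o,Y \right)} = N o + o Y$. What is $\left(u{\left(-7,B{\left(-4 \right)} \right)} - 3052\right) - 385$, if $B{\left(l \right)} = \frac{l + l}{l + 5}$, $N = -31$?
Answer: $-3164$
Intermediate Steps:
$B{\left(l \right)} = \frac{2 l}{5 + l}$
$u{\left(o,Y \right)} = - 31 o + Y o$ ($u{\left(o,Y \right)} = - 31 o + o Y = - 31 o + Y o$)
$\left(u{\left(-7,B{\left(-4 \right)} \right)} - 3052\right) - 385 = \left(- 7 \left(-31 + 2 \left(-4\right) \frac{1}{5 - 4}\right) - 3052\right) - 385 = \left(- 7 \left(-31 + 2 \left(-4\right) 1^{-1}\right) - 3052\right) - 385 = \left(- 7 \left(-31 + 2 \left(-4\right) 1\right) - 3052\right) - 385 = \left(- 7 \left(-31 - 8\right) - 3052\right) - 385 = \left(\left(-7\right) \left(-39\right) - 3052\right) - 385 = \left(273 - 3052\right) - 385 = -2779 - 385 = -3164$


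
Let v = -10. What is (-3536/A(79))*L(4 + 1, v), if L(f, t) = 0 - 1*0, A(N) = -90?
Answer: 0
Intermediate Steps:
L(f, t) = 0 (L(f, t) = 0 + 0 = 0)
(-3536/A(79))*L(4 + 1, v) = -3536/(-90)*0 = -3536*(-1/90)*0 = (1768/45)*0 = 0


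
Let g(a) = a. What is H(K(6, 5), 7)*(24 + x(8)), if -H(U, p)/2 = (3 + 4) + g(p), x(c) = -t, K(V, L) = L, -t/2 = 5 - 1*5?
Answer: -672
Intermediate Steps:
t = 0 (t = -2*(5 - 1*5) = -2*(5 - 5) = -2*0 = 0)
x(c) = 0 (x(c) = -1*0 = 0)
H(U, p) = -14 - 2*p (H(U, p) = -2*((3 + 4) + p) = -2*(7 + p) = -14 - 2*p)
H(K(6, 5), 7)*(24 + x(8)) = (-14 - 2*7)*(24 + 0) = (-14 - 14)*24 = -28*24 = -672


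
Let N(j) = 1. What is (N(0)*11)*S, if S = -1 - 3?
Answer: -44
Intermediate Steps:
S = -4
(N(0)*11)*S = (1*11)*(-4) = 11*(-4) = -44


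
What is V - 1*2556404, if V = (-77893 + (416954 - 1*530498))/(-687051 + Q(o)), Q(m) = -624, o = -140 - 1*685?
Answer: -1757974929263/687675 ≈ -2.5564e+6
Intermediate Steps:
o = -825 (o = -140 - 685 = -825)
V = 191437/687675 (V = (-77893 + (416954 - 1*530498))/(-687051 - 624) = (-77893 + (416954 - 530498))/(-687675) = (-77893 - 113544)*(-1/687675) = -191437*(-1/687675) = 191437/687675 ≈ 0.27838)
V - 1*2556404 = 191437/687675 - 1*2556404 = 191437/687675 - 2556404 = -1757974929263/687675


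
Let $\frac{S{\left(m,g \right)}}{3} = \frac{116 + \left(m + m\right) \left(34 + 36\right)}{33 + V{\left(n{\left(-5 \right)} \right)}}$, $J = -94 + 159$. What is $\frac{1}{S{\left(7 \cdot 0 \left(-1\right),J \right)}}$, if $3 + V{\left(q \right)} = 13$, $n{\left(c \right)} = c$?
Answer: $\frac{43}{348} \approx 0.12356$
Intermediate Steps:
$J = 65$
$V{\left(q \right)} = 10$ ($V{\left(q \right)} = -3 + 13 = 10$)
$S{\left(m,g \right)} = \frac{348}{43} + \frac{420 m}{43}$ ($S{\left(m,g \right)} = 3 \frac{116 + \left(m + m\right) \left(34 + 36\right)}{33 + 10} = 3 \frac{116 + 2 m 70}{43} = 3 \left(116 + 140 m\right) \frac{1}{43} = 3 \left(\frac{116}{43} + \frac{140 m}{43}\right) = \frac{348}{43} + \frac{420 m}{43}$)
$\frac{1}{S{\left(7 \cdot 0 \left(-1\right),J \right)}} = \frac{1}{\frac{348}{43} + \frac{420 \cdot 7 \cdot 0 \left(-1\right)}{43}} = \frac{1}{\frac{348}{43} + \frac{420 \cdot 0 \left(-1\right)}{43}} = \frac{1}{\frac{348}{43} + \frac{420}{43} \cdot 0} = \frac{1}{\frac{348}{43} + 0} = \frac{1}{\frac{348}{43}} = \frac{43}{348}$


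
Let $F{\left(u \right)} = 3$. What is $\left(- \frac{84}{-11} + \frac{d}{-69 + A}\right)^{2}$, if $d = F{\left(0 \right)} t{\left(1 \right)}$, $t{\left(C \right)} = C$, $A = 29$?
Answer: $\frac{11068929}{193600} \approx 57.174$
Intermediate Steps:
$d = 3$ ($d = 3 \cdot 1 = 3$)
$\left(- \frac{84}{-11} + \frac{d}{-69 + A}\right)^{2} = \left(- \frac{84}{-11} + \frac{3}{-69 + 29}\right)^{2} = \left(\left(-84\right) \left(- \frac{1}{11}\right) + \frac{3}{-40}\right)^{2} = \left(\frac{84}{11} + 3 \left(- \frac{1}{40}\right)\right)^{2} = \left(\frac{84}{11} - \frac{3}{40}\right)^{2} = \left(\frac{3327}{440}\right)^{2} = \frac{11068929}{193600}$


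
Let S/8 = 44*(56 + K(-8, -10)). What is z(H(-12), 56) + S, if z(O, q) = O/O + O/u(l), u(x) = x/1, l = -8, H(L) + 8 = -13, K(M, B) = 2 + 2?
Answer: 168989/8 ≈ 21124.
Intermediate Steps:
K(M, B) = 4
H(L) = -21 (H(L) = -8 - 13 = -21)
u(x) = x (u(x) = x*1 = x)
S = 21120 (S = 8*(44*(56 + 4)) = 8*(44*60) = 8*2640 = 21120)
z(O, q) = 1 - O/8 (z(O, q) = O/O + O/(-8) = 1 + O*(-⅛) = 1 - O/8)
z(H(-12), 56) + S = (1 - ⅛*(-21)) + 21120 = (1 + 21/8) + 21120 = 29/8 + 21120 = 168989/8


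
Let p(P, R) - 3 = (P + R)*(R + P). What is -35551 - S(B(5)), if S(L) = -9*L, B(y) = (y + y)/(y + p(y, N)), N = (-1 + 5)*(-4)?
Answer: -1528663/43 ≈ -35550.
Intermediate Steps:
N = -16 (N = 4*(-4) = -16)
p(P, R) = 3 + (P + R)**2 (p(P, R) = 3 + (P + R)*(R + P) = 3 + (P + R)*(P + R) = 3 + (P + R)**2)
B(y) = 2*y/(3 + y + (-16 + y)**2) (B(y) = (y + y)/(y + (3 + (y - 16)**2)) = (2*y)/(y + (3 + (-16 + y)**2)) = (2*y)/(3 + y + (-16 + y)**2) = 2*y/(3 + y + (-16 + y)**2))
-35551 - S(B(5)) = -35551 - (-9)*2*5/(3 + 5 + (-16 + 5)**2) = -35551 - (-9)*2*5/(3 + 5 + (-11)**2) = -35551 - (-9)*2*5/(3 + 5 + 121) = -35551 - (-9)*2*5/129 = -35551 - (-9)*2*5*(1/129) = -35551 - (-9)*10/129 = -35551 - 1*(-30/43) = -35551 + 30/43 = -1528663/43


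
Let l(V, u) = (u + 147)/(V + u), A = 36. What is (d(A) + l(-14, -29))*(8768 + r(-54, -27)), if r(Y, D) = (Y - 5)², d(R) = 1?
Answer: -918675/43 ≈ -21365.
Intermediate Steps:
l(V, u) = (147 + u)/(V + u)
r(Y, D) = (-5 + Y)²
(d(A) + l(-14, -29))*(8768 + r(-54, -27)) = (1 + (147 - 29)/(-14 - 29))*(8768 + (-5 - 54)²) = (1 + 118/(-43))*(8768 + (-59)²) = (1 - 1/43*118)*(8768 + 3481) = (1 - 118/43)*12249 = -75/43*12249 = -918675/43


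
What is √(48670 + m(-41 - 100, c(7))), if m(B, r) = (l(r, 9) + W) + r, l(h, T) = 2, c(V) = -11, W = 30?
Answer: √48691 ≈ 220.66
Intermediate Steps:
m(B, r) = 32 + r (m(B, r) = (2 + 30) + r = 32 + r)
√(48670 + m(-41 - 100, c(7))) = √(48670 + (32 - 11)) = √(48670 + 21) = √48691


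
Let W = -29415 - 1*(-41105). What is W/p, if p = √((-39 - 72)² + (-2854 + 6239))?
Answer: 5845*√15706/7853 ≈ 93.279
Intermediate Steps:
W = 11690 (W = -29415 + 41105 = 11690)
p = √15706 (p = √((-111)² + 3385) = √(12321 + 3385) = √15706 ≈ 125.32)
W/p = 11690/(√15706) = 11690*(√15706/15706) = 5845*√15706/7853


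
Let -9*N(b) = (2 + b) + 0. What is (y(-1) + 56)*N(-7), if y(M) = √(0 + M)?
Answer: 280/9 + 5*I/9 ≈ 31.111 + 0.55556*I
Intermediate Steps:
N(b) = -2/9 - b/9 (N(b) = -((2 + b) + 0)/9 = -(2 + b)/9 = -2/9 - b/9)
y(M) = √M
(y(-1) + 56)*N(-7) = (√(-1) + 56)*(-2/9 - ⅑*(-7)) = (I + 56)*(-2/9 + 7/9) = (56 + I)*(5/9) = 280/9 + 5*I/9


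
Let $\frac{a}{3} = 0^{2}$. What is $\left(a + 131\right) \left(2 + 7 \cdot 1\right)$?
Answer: $1179$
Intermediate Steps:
$a = 0$ ($a = 3 \cdot 0^{2} = 3 \cdot 0 = 0$)
$\left(a + 131\right) \left(2 + 7 \cdot 1\right) = \left(0 + 131\right) \left(2 + 7 \cdot 1\right) = 131 \left(2 + 7\right) = 131 \cdot 9 = 1179$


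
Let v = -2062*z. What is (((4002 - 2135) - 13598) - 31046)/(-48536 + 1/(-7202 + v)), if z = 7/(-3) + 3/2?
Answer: 703724427/798465739 ≈ 0.88135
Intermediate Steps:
z = -⅚ (z = 7*(-⅓) + 3*(½) = -7/3 + 3/2 = -⅚ ≈ -0.83333)
v = 5155/3 (v = -2062*(-⅚) = 5155/3 ≈ 1718.3)
(((4002 - 2135) - 13598) - 31046)/(-48536 + 1/(-7202 + v)) = (((4002 - 2135) - 13598) - 31046)/(-48536 + 1/(-7202 + 5155/3)) = ((1867 - 13598) - 31046)/(-48536 + 1/(-16451/3)) = (-11731 - 31046)/(-48536 - 3/16451) = -42777/(-798465739/16451) = -42777*(-16451/798465739) = 703724427/798465739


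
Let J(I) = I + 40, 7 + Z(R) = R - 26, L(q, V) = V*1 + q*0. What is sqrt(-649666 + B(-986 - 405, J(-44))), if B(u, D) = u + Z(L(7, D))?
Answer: I*sqrt(651094) ≈ 806.9*I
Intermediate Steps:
L(q, V) = V (L(q, V) = V + 0 = V)
Z(R) = -33 + R (Z(R) = -7 + (R - 26) = -7 + (-26 + R) = -33 + R)
J(I) = 40 + I
B(u, D) = -33 + D + u (B(u, D) = u + (-33 + D) = -33 + D + u)
sqrt(-649666 + B(-986 - 405, J(-44))) = sqrt(-649666 + (-33 + (40 - 44) + (-986 - 405))) = sqrt(-649666 + (-33 - 4 - 1391)) = sqrt(-649666 - 1428) = sqrt(-651094) = I*sqrt(651094)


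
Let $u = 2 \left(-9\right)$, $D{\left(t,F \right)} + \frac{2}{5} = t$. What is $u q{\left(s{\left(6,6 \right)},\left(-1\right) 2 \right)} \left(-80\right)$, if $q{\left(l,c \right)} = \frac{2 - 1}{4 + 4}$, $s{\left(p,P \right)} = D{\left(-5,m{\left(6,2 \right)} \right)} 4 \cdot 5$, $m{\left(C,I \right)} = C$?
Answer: $180$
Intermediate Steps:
$D{\left(t,F \right)} = - \frac{2}{5} + t$
$s{\left(p,P \right)} = -108$ ($s{\left(p,P \right)} = \left(- \frac{2}{5} - 5\right) 4 \cdot 5 = \left(- \frac{27}{5}\right) 4 \cdot 5 = \left(- \frac{108}{5}\right) 5 = -108$)
$u = -18$
$q{\left(l,c \right)} = \frac{1}{8}$ ($q{\left(l,c \right)} = 1 \cdot \frac{1}{8} = \frac{1}{8}$)
$u q{\left(s{\left(6,6 \right)},\left(-1\right) 2 \right)} \left(-80\right) = \left(-18\right) \frac{1}{8} \left(-80\right) = \left(- \frac{9}{4}\right) \left(-80\right) = 180$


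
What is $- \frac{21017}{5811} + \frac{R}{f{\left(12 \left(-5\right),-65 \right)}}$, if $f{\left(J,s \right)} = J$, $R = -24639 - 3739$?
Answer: $\frac{27273923}{58110} \approx 469.35$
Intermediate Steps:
$R = -28378$ ($R = -24639 - 3739 = -28378$)
$- \frac{21017}{5811} + \frac{R}{f{\left(12 \left(-5\right),-65 \right)}} = - \frac{21017}{5811} - \frac{28378}{12 \left(-5\right)} = \left(-21017\right) \frac{1}{5811} - \frac{28378}{-60} = - \frac{21017}{5811} - - \frac{14189}{30} = - \frac{21017}{5811} + \frac{14189}{30} = \frac{27273923}{58110}$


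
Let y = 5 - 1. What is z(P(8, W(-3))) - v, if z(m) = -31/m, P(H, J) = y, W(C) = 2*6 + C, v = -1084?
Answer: 4305/4 ≈ 1076.3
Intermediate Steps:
y = 4
W(C) = 12 + C
P(H, J) = 4
z(P(8, W(-3))) - v = -31/4 - 1*(-1084) = -31*¼ + 1084 = -31/4 + 1084 = 4305/4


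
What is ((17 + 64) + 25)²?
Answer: 11236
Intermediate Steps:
((17 + 64) + 25)² = (81 + 25)² = 106² = 11236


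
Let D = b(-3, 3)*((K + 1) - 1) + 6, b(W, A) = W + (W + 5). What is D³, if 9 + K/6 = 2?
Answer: 110592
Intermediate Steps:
K = -42 (K = -54 + 6*2 = -54 + 12 = -42)
b(W, A) = 5 + 2*W (b(W, A) = W + (5 + W) = 5 + 2*W)
D = 48 (D = (5 + 2*(-3))*((-42 + 1) - 1) + 6 = (5 - 6)*(-41 - 1) + 6 = -1*(-42) + 6 = 42 + 6 = 48)
D³ = 48³ = 110592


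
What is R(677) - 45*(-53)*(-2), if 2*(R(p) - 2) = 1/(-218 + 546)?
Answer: -3127807/656 ≈ -4768.0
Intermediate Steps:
R(p) = 1313/656 (R(p) = 2 + 1/(2*(-218 + 546)) = 2 + (½)/328 = 2 + (½)*(1/328) = 2 + 1/656 = 1313/656)
R(677) - 45*(-53)*(-2) = 1313/656 - 45*(-53)*(-2) = 1313/656 - (-2385)*(-2) = 1313/656 - 1*4770 = 1313/656 - 4770 = -3127807/656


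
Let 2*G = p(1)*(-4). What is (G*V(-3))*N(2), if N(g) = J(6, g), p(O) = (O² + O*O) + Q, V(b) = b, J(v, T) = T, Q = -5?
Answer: -36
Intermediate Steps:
p(O) = -5 + 2*O² (p(O) = (O² + O*O) - 5 = (O² + O²) - 5 = 2*O² - 5 = -5 + 2*O²)
N(g) = g
G = 6 (G = ((-5 + 2*1²)*(-4))/2 = ((-5 + 2*1)*(-4))/2 = ((-5 + 2)*(-4))/2 = (-3*(-4))/2 = (½)*12 = 6)
(G*V(-3))*N(2) = (6*(-3))*2 = -18*2 = -36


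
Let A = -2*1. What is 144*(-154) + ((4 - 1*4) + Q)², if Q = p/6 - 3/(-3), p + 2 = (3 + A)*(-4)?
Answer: -22176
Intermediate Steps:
A = -2
p = -6 (p = -2 + (3 - 2)*(-4) = -2 + 1*(-4) = -2 - 4 = -6)
Q = 0 (Q = -6/6 - 3/(-3) = -6*⅙ - 3*(-⅓) = -1 + 1 = 0)
144*(-154) + ((4 - 1*4) + Q)² = 144*(-154) + ((4 - 1*4) + 0)² = -22176 + ((4 - 4) + 0)² = -22176 + (0 + 0)² = -22176 + 0² = -22176 + 0 = -22176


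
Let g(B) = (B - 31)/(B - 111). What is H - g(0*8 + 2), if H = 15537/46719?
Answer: 112894/1697457 ≈ 0.066508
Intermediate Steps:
H = 5179/15573 (H = 15537*(1/46719) = 5179/15573 ≈ 0.33256)
g(B) = (-31 + B)/(-111 + B)
H - g(0*8 + 2) = 5179/15573 - (-31 + (0*8 + 2))/(-111 + (0*8 + 2)) = 5179/15573 - (-31 + (0 + 2))/(-111 + (0 + 2)) = 5179/15573 - (-31 + 2)/(-111 + 2) = 5179/15573 - (-29)/(-109) = 5179/15573 - (-1)*(-29)/109 = 5179/15573 - 1*29/109 = 5179/15573 - 29/109 = 112894/1697457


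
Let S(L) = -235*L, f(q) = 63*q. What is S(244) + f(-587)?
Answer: -94321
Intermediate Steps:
S(244) + f(-587) = -235*244 + 63*(-587) = -57340 - 36981 = -94321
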